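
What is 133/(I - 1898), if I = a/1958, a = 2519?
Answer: -23674/337615 ≈ -0.070121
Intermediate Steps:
I = 229/178 (I = 2519/1958 = 2519*(1/1958) = 229/178 ≈ 1.2865)
133/(I - 1898) = 133/(229/178 - 1898) = 133/(-337615/178) = 133*(-178/337615) = -23674/337615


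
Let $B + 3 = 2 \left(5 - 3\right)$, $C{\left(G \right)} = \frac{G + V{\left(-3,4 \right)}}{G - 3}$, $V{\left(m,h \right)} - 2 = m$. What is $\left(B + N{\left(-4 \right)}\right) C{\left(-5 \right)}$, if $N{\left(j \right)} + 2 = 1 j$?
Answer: $- \frac{15}{4} \approx -3.75$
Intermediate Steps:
$V{\left(m,h \right)} = 2 + m$
$C{\left(G \right)} = \frac{-1 + G}{-3 + G}$ ($C{\left(G \right)} = \frac{G + \left(2 - 3\right)}{G - 3} = \frac{G - 1}{-3 + G} = \frac{-1 + G}{-3 + G}$)
$N{\left(j \right)} = -2 + j$ ($N{\left(j \right)} = -2 + 1 j = -2 + j$)
$B = 1$ ($B = -3 + 2 \left(5 - 3\right) = -3 + 2 \cdot 2 = -3 + 4 = 1$)
$\left(B + N{\left(-4 \right)}\right) C{\left(-5 \right)} = \left(1 - 6\right) \frac{-1 - 5}{-3 - 5} = \left(1 - 6\right) \frac{1}{-8} \left(-6\right) = - 5 \left(\left(- \frac{1}{8}\right) \left(-6\right)\right) = \left(-5\right) \frac{3}{4} = - \frac{15}{4}$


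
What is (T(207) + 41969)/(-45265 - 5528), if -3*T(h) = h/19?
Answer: -797342/965067 ≈ -0.82620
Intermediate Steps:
T(h) = -h/57 (T(h) = -h/(3*19) = -h/57)
(T(207) + 41969)/(-45265 - 5528) = (-1/57*207 + 41969)/(-45265 - 5528) = (-69/19 + 41969)/(-50793) = (797342/19)*(-1/50793) = -797342/965067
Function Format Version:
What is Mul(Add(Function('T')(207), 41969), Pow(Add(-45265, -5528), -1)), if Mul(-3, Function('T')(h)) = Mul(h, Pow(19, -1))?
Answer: Rational(-797342, 965067) ≈ -0.82620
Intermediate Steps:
Function('T')(h) = Mul(Rational(-1, 57), h) (Function('T')(h) = Mul(Rational(-1, 3), Mul(h, Pow(19, -1))) = Mul(Rational(-1, 3), Mul(h, Rational(1, 19))) = Mul(Rational(-1, 3), Mul(Rational(1, 19), h)) = Mul(Rational(-1, 57), h))
Mul(Add(Function('T')(207), 41969), Pow(Add(-45265, -5528), -1)) = Mul(Add(Mul(Rational(-1, 57), 207), 41969), Pow(Add(-45265, -5528), -1)) = Mul(Add(Rational(-69, 19), 41969), Pow(-50793, -1)) = Mul(Rational(797342, 19), Rational(-1, 50793)) = Rational(-797342, 965067)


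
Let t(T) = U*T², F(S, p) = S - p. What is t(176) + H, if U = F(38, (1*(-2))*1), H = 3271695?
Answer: 4510735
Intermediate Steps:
U = 40 (U = 38 - 1*(-2) = 38 + 2 = 40)
t(T) = 40*T²
t(176) + H = 40*176² + 3271695 = 40*30976 + 3271695 = 1239040 + 3271695 = 4510735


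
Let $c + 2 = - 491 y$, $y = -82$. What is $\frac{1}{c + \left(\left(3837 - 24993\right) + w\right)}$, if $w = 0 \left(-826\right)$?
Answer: $\frac{1}{19104} \approx 5.2345 \cdot 10^{-5}$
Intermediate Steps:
$c = 40260$ ($c = -2 - -40262 = -2 + 40262 = 40260$)
$w = 0$
$\frac{1}{c + \left(\left(3837 - 24993\right) + w\right)} = \frac{1}{40260 + \left(\left(3837 - 24993\right) + 0\right)} = \frac{1}{40260 + \left(-21156 + 0\right)} = \frac{1}{40260 - 21156} = \frac{1}{19104}$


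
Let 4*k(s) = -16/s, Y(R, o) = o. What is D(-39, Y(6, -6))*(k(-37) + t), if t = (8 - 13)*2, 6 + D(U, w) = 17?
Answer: -4026/37 ≈ -108.81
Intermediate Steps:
D(U, w) = 11 (D(U, w) = -6 + 17 = 11)
k(s) = -4/s (k(s) = (-16/s)/4 = -4/s)
t = -10 (t = -5*2 = -10)
D(-39, Y(6, -6))*(k(-37) + t) = 11*(-4/(-37) - 10) = 11*(-4*(-1/37) - 10) = 11*(4/37 - 10) = 11*(-366/37) = -4026/37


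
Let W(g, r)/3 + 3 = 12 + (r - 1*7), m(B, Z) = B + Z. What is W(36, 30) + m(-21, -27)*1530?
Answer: -73344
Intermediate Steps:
W(g, r) = 6 + 3*r (W(g, r) = -9 + 3*(12 + (r - 1*7)) = -9 + 3*(12 + (r - 7)) = -9 + 3*(12 + (-7 + r)) = -9 + 3*(5 + r) = -9 + (15 + 3*r) = 6 + 3*r)
W(36, 30) + m(-21, -27)*1530 = (6 + 3*30) + (-21 - 27)*1530 = (6 + 90) - 48*1530 = 96 - 73440 = -73344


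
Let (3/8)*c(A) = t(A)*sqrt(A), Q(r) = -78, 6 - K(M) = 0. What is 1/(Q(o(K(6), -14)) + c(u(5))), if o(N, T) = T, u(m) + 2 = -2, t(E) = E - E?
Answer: -1/78 ≈ -0.012821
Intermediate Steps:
K(M) = 6 (K(M) = 6 - 1*0 = 6 + 0 = 6)
t(E) = 0
u(m) = -4 (u(m) = -2 - 2 = -4)
c(A) = 0 (c(A) = 8*(0*sqrt(A))/3 = (8/3)*0 = 0)
1/(Q(o(K(6), -14)) + c(u(5))) = 1/(-78 + 0) = 1/(-78) = -1/78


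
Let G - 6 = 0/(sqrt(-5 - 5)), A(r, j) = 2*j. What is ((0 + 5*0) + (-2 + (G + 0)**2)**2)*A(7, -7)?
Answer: -16184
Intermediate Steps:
G = 6 (G = 6 + 0/(sqrt(-5 - 5)) = 6 + 0/(sqrt(-10)) = 6 + 0/((I*sqrt(10))) = 6 + 0*(-I*sqrt(10)/10) = 6 + 0 = 6)
((0 + 5*0) + (-2 + (G + 0)**2)**2)*A(7, -7) = ((0 + 5*0) + (-2 + (6 + 0)**2)**2)*(2*(-7)) = ((0 + 0) + (-2 + 6**2)**2)*(-14) = (0 + (-2 + 36)**2)*(-14) = (0 + 34**2)*(-14) = (0 + 1156)*(-14) = 1156*(-14) = -16184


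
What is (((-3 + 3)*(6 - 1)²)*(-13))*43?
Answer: 0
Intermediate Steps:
(((-3 + 3)*(6 - 1)²)*(-13))*43 = ((0*5²)*(-13))*43 = ((0*25)*(-13))*43 = (0*(-13))*43 = 0*43 = 0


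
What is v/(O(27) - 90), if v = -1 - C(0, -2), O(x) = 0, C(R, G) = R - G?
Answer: 1/30 ≈ 0.033333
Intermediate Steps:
v = -3 (v = -1 - (0 - 1*(-2)) = -1 - (0 + 2) = -1 - 1*2 = -1 - 2 = -3)
v/(O(27) - 90) = -3/(0 - 90) = -3/(-90) = -3*(-1/90) = 1/30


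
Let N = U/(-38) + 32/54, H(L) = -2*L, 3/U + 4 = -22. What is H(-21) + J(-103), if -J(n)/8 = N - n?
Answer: -5246936/6669 ≈ -786.76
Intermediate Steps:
U = -3/26 (U = 3/(-4 - 22) = 3/(-26) = 3*(-1/26) = -3/26 ≈ -0.11538)
N = 15889/26676 (N = -3/26/(-38) + 32/54 = -3/26*(-1/38) + 32*(1/54) = 3/988 + 16/27 = 15889/26676 ≈ 0.59563)
J(n) = -31778/6669 + 8*n (J(n) = -8*(15889/26676 - n) = -31778/6669 + 8*n)
H(-21) + J(-103) = -2*(-21) + (-31778/6669 + 8*(-103)) = 42 + (-31778/6669 - 824) = 42 - 5527034/6669 = -5246936/6669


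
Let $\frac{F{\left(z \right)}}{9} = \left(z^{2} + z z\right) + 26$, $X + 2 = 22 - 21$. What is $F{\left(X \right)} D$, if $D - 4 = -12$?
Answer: $-2016$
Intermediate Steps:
$X = -1$ ($X = -2 + \left(22 - 21\right) = -2 + 1 = -1$)
$D = -8$ ($D = 4 - 12 = -8$)
$F{\left(z \right)} = 234 + 18 z^{2}$ ($F{\left(z \right)} = 9 \left(\left(z^{2} + z z\right) + 26\right) = 9 \left(\left(z^{2} + z^{2}\right) + 26\right) = 9 \left(2 z^{2} + 26\right) = 9 \left(26 + 2 z^{2}\right) = 234 + 18 z^{2}$)
$F{\left(X \right)} D = \left(234 + 18 \left(-1\right)^{2}\right) \left(-8\right) = \left(234 + 18 \cdot 1\right) \left(-8\right) = \left(234 + 18\right) \left(-8\right) = 252 \left(-8\right) = -2016$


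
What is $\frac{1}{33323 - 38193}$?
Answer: $- \frac{1}{4870} \approx -0.00020534$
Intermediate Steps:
$\frac{1}{33323 - 38193} = \frac{1}{-4870} = - \frac{1}{4870}$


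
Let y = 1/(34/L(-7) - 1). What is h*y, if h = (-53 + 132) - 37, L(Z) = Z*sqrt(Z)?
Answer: -294*sqrt(7)/(-34*I + 7*sqrt(7)) ≈ -9.6104 - 17.643*I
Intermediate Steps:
L(Z) = Z**(3/2)
h = 42 (h = 79 - 37 = 42)
y = 1/(-1 + 34*I*sqrt(7)/49) (y = 1/(34/((-7)**(3/2)) - 1) = 1/(34/((-7*I*sqrt(7))) - 1) = 1/(34*(I*sqrt(7)/49) - 1) = 1/(34*I*sqrt(7)/49 - 1) = 1/(-1 + 34*I*sqrt(7)/49) ≈ -0.22882 - 0.42007*I)
h*y = 42*(-7*sqrt(7)/(-34*I + 7*sqrt(7))) = -294*sqrt(7)/(-34*I + 7*sqrt(7))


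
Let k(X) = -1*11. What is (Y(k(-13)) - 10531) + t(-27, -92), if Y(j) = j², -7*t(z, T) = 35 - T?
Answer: -72997/7 ≈ -10428.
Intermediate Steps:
t(z, T) = -5 + T/7 (t(z, T) = -(35 - T)/7 = -5 + T/7)
k(X) = -11
(Y(k(-13)) - 10531) + t(-27, -92) = ((-11)² - 10531) + (-5 + (⅐)*(-92)) = (121 - 10531) + (-5 - 92/7) = -10410 - 127/7 = -72997/7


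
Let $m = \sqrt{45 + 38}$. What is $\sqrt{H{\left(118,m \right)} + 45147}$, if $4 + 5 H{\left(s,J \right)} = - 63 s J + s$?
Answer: $\frac{\sqrt{1129245 - 37170 \sqrt{83}}}{5} \approx 177.83$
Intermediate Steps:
$m = \sqrt{83} \approx 9.1104$
$H{\left(s,J \right)} = - \frac{4}{5} + \frac{s}{5} - \frac{63 J s}{5}$ ($H{\left(s,J \right)} = - \frac{4}{5} + \frac{- 63 s J + s}{5} = - \frac{4}{5} + \frac{- 63 J s + s}{5} = - \frac{4}{5} + \frac{s - 63 J s}{5} = - \frac{4}{5} - \left(- \frac{s}{5} + \frac{63 J s}{5}\right) = - \frac{4}{5} + \frac{s}{5} - \frac{63 J s}{5}$)
$\sqrt{H{\left(118,m \right)} + 45147} = \sqrt{\left(- \frac{4}{5} + \frac{1}{5} \cdot 118 - \frac{63}{5} \sqrt{83} \cdot 118\right) + 45147} = \sqrt{\left(- \frac{4}{5} + \frac{118}{5} - \frac{7434 \sqrt{83}}{5}\right) + 45147} = \sqrt{\left(\frac{114}{5} - \frac{7434 \sqrt{83}}{5}\right) + 45147} = \sqrt{\frac{225849}{5} - \frac{7434 \sqrt{83}}{5}}$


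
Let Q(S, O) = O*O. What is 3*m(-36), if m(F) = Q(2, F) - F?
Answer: 3996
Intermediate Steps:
Q(S, O) = O²
m(F) = F² - F
3*m(-36) = 3*(-36*(-1 - 36)) = 3*(-36*(-37)) = 3*1332 = 3996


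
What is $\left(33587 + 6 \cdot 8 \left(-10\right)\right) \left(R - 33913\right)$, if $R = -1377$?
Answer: $-1168346030$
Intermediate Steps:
$\left(33587 + 6 \cdot 8 \left(-10\right)\right) \left(R - 33913\right) = \left(33587 + 6 \cdot 8 \left(-10\right)\right) \left(-1377 - 33913\right) = \left(33587 + 48 \left(-10\right)\right) \left(-35290\right) = \left(33587 - 480\right) \left(-35290\right) = 33107 \left(-35290\right) = -1168346030$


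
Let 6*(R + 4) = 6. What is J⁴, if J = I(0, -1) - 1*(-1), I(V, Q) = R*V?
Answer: 1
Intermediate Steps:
R = -3 (R = -4 + (⅙)*6 = -4 + 1 = -3)
I(V, Q) = -3*V
J = 1 (J = -3*0 - 1*(-1) = 0 + 1 = 1)
J⁴ = 1⁴ = 1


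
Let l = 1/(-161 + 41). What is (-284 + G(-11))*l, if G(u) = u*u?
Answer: 163/120 ≈ 1.3583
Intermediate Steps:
G(u) = u²
l = -1/120 (l = 1/(-120) = -1/120 ≈ -0.0083333)
(-284 + G(-11))*l = (-284 + (-11)²)*(-1/120) = (-284 + 121)*(-1/120) = -163*(-1/120) = 163/120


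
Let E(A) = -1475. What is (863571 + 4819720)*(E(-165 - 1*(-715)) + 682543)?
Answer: 3870707634788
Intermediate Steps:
(863571 + 4819720)*(E(-165 - 1*(-715)) + 682543) = (863571 + 4819720)*(-1475 + 682543) = 5683291*681068 = 3870707634788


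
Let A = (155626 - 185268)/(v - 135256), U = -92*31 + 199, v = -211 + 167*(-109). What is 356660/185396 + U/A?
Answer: -9446609511530/686938529 ≈ -13752.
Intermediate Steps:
v = -18414 (v = -211 - 18203 = -18414)
U = -2653 (U = -2852 + 199 = -2653)
A = 14821/76835 (A = (155626 - 185268)/(-18414 - 135256) = -29642/(-153670) = -29642*(-1/153670) = 14821/76835 ≈ 0.19289)
356660/185396 + U/A = 356660/185396 - 2653/14821/76835 = 356660*(1/185396) - 2653*76835/14821 = 89165/46349 - 203843255/14821 = -9446609511530/686938529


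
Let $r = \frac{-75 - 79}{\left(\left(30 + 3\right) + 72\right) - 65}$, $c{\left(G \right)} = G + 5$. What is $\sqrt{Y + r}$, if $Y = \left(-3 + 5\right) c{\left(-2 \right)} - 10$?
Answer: $\frac{i \sqrt{785}}{10} \approx 2.8018 i$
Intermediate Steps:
$c{\left(G \right)} = 5 + G$
$Y = -4$ ($Y = \left(-3 + 5\right) \left(5 - 2\right) - 10 = 2 \cdot 3 - 10 = 6 - 10 = -4$)
$r = - \frac{77}{20}$ ($r = - \frac{154}{\left(33 + 72\right) - 65} = - \frac{154}{105 - 65} = - \frac{154}{40} = \left(-154\right) \frac{1}{40} = - \frac{77}{20} \approx -3.85$)
$\sqrt{Y + r} = \sqrt{-4 - \frac{77}{20}} = \sqrt{- \frac{157}{20}} = \frac{i \sqrt{785}}{10}$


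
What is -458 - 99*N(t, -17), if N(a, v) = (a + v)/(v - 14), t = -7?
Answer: -16574/31 ≈ -534.65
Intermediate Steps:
N(a, v) = (a + v)/(-14 + v)
-458 - 99*N(t, -17) = -458 - 99*(-7 - 17)/(-14 - 17) = -458 - 99*(-24)/(-31) = -458 - (-99)*(-24)/31 = -458 - 99*24/31 = -458 - 2376/31 = -16574/31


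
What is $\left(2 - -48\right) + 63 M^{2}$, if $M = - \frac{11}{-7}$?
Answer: $\frac{1439}{7} \approx 205.57$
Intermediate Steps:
$M = \frac{11}{7}$ ($M = \left(-11\right) \left(- \frac{1}{7}\right) = \frac{11}{7} \approx 1.5714$)
$\left(2 - -48\right) + 63 M^{2} = \left(2 - -48\right) + 63 \left(\frac{11}{7}\right)^{2} = \left(2 + 48\right) + 63 \cdot \frac{121}{49} = 50 + \frac{1089}{7} = \frac{1439}{7}$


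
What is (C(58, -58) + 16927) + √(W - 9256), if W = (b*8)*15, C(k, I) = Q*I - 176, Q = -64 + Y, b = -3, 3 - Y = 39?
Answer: 22551 + 4*I*√601 ≈ 22551.0 + 98.061*I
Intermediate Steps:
Y = -36 (Y = 3 - 1*39 = 3 - 39 = -36)
Q = -100 (Q = -64 - 36 = -100)
C(k, I) = -176 - 100*I (C(k, I) = -100*I - 176 = -176 - 100*I)
W = -360 (W = -3*8*15 = -24*15 = -360)
(C(58, -58) + 16927) + √(W - 9256) = ((-176 - 100*(-58)) + 16927) + √(-360 - 9256) = ((-176 + 5800) + 16927) + √(-9616) = (5624 + 16927) + 4*I*√601 = 22551 + 4*I*√601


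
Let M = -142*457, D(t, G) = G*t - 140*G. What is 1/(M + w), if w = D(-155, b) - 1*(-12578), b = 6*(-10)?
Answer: -1/34616 ≈ -2.8888e-5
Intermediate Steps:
b = -60
D(t, G) = -140*G + G*t
M = -64894
w = 30278 (w = -60*(-140 - 155) - 1*(-12578) = -60*(-295) + 12578 = 17700 + 12578 = 30278)
1/(M + w) = 1/(-64894 + 30278) = 1/(-34616) = -1/34616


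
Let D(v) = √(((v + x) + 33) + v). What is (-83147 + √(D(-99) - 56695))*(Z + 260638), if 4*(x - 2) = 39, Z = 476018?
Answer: -61250736432 + 368328*√(-226780 + 2*I*√613) ≈ -6.1251e+10 + 1.754e+8*I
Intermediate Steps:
x = 47/4 (x = 2 + (¼)*39 = 2 + 39/4 = 47/4 ≈ 11.750)
D(v) = √(179/4 + 2*v) (D(v) = √(((v + 47/4) + 33) + v) = √(((47/4 + v) + 33) + v) = √((179/4 + v) + v) = √(179/4 + 2*v))
(-83147 + √(D(-99) - 56695))*(Z + 260638) = (-83147 + √(√(179 + 8*(-99))/2 - 56695))*(476018 + 260638) = (-83147 + √(√(179 - 792)/2 - 56695))*736656 = (-83147 + √(√(-613)/2 - 56695))*736656 = (-83147 + √((I*√613)/2 - 56695))*736656 = (-83147 + √(I*√613/2 - 56695))*736656 = (-83147 + √(-56695 + I*√613/2))*736656 = -61250736432 + 736656*√(-56695 + I*√613/2)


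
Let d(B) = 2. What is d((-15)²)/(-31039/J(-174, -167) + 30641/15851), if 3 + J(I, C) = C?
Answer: 5389340/497208159 ≈ 0.010839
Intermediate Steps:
J(I, C) = -3 + C
d((-15)²)/(-31039/J(-174, -167) + 30641/15851) = 2/(-31039/(-3 - 167) + 30641/15851) = 2/(-31039/(-170) + 30641*(1/15851)) = 2/(-31039*(-1/170) + 30641/15851) = 2/(31039/170 + 30641/15851) = 2/(497208159/2694670) = 2*(2694670/497208159) = 5389340/497208159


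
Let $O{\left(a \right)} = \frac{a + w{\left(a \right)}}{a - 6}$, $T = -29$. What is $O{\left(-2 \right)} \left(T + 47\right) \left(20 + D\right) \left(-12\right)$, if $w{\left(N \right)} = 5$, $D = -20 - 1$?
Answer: $-81$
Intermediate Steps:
$D = -21$ ($D = -20 - 1 = -21$)
$O{\left(a \right)} = \frac{5 + a}{-6 + a}$ ($O{\left(a \right)} = \frac{a + 5}{a - 6} = \frac{5 + a}{-6 + a}$)
$O{\left(-2 \right)} \left(T + 47\right) \left(20 + D\right) \left(-12\right) = \frac{5 - 2}{-6 - 2} \left(-29 + 47\right) \left(20 - 21\right) \left(-12\right) = \frac{1}{-8} \cdot 3 \cdot 18 \left(-1\right) \left(-12\right) = \left(- \frac{1}{8}\right) 3 \left(-18\right) \left(-12\right) = \left(- \frac{3}{8}\right) \left(-18\right) \left(-12\right) = \frac{27}{4} \left(-12\right) = -81$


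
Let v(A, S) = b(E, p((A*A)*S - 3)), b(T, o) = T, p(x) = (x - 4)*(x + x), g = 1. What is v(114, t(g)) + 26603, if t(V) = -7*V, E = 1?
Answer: 26604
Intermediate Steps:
p(x) = 2*x*(-4 + x) (p(x) = (-4 + x)*(2*x) = 2*x*(-4 + x))
v(A, S) = 1
v(114, t(g)) + 26603 = 1 + 26603 = 26604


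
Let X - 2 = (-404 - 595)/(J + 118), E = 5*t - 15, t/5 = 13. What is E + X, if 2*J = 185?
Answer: 129354/421 ≈ 307.25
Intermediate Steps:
t = 65 (t = 5*13 = 65)
J = 185/2 (J = (1/2)*185 = 185/2 ≈ 92.500)
E = 310 (E = 5*65 - 15 = 325 - 15 = 310)
X = -1156/421 (X = 2 + (-404 - 595)/(185/2 + 118) = 2 - 999/421/2 = 2 - 999*2/421 = 2 - 1998/421 = -1156/421 ≈ -2.7458)
E + X = 310 - 1156/421 = 129354/421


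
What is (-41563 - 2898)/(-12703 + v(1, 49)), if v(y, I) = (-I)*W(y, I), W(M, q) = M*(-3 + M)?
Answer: 44461/12605 ≈ 3.5273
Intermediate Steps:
v(y, I) = -I*y*(-3 + y) (v(y, I) = (-I)*(y*(-3 + y)) = -I*y*(-3 + y))
(-41563 - 2898)/(-12703 + v(1, 49)) = (-41563 - 2898)/(-12703 + 49*1*(3 - 1*1)) = -44461/(-12703 + 49*1*(3 - 1)) = -44461/(-12703 + 49*1*2) = -44461/(-12703 + 98) = -44461/(-12605) = -44461*(-1/12605) = 44461/12605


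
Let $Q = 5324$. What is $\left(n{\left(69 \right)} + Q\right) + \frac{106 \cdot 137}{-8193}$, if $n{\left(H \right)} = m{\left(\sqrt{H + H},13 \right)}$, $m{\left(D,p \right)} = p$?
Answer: $\frac{43711519}{8193} \approx 5335.2$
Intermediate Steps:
$n{\left(H \right)} = 13$
$\left(n{\left(69 \right)} + Q\right) + \frac{106 \cdot 137}{-8193} = \left(13 + 5324\right) + \frac{106 \cdot 137}{-8193} = 5337 + 14522 \left(- \frac{1}{8193}\right) = 5337 - \frac{14522}{8193} = \frac{43711519}{8193}$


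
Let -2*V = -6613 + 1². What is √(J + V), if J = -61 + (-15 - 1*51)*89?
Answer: I*√2629 ≈ 51.274*I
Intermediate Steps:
V = 3306 (V = -(-6613 + 1²)/2 = -(-6613 + 1)/2 = -½*(-6612) = 3306)
J = -5935 (J = -61 + (-15 - 51)*89 = -61 - 66*89 = -61 - 5874 = -5935)
√(J + V) = √(-5935 + 3306) = √(-2629) = I*√2629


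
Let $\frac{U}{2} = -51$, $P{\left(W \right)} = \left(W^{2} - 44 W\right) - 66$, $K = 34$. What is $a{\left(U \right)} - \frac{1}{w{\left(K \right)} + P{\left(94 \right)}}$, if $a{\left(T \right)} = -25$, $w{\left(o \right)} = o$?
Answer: $- \frac{116701}{4668} \approx -25.0$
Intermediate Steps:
$P{\left(W \right)} = -66 + W^{2} - 44 W$
$U = -102$ ($U = 2 \left(-51\right) = -102$)
$a{\left(U \right)} - \frac{1}{w{\left(K \right)} + P{\left(94 \right)}} = -25 - \frac{1}{34 - \left(4202 - 8836\right)} = -25 - \frac{1}{34 - -4634} = -25 - \frac{1}{34 + 4634} = -25 - \frac{1}{4668} = - \frac{116701}{4668}$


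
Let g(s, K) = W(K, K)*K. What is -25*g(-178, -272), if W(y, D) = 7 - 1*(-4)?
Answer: 74800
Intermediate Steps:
W(y, D) = 11 (W(y, D) = 7 + 4 = 11)
g(s, K) = 11*K
-25*g(-178, -272) = -275*(-272) = -25*(-2992) = 74800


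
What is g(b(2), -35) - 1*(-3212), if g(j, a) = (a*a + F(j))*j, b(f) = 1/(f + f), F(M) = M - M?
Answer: 14073/4 ≈ 3518.3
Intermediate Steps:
F(M) = 0
b(f) = 1/(2*f)
g(j, a) = j*a² (g(j, a) = (a*a + 0)*j = (a² + 0)*j = a²*j = j*a²)
g(b(2), -35) - 1*(-3212) = ((½)/2)*(-35)² - 1*(-3212) = ((½)*(½))*1225 + 3212 = (¼)*1225 + 3212 = 1225/4 + 3212 = 14073/4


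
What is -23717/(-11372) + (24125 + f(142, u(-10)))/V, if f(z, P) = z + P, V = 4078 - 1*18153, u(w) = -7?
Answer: 11586411/32012180 ≈ 0.36194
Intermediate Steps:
V = -14075 (V = 4078 - 18153 = -14075)
f(z, P) = P + z
-23717/(-11372) + (24125 + f(142, u(-10)))/V = -23717/(-11372) + (24125 + (-7 + 142))/(-14075) = -23717*(-1/11372) + (24125 + 135)*(-1/14075) = 23717/11372 + 24260*(-1/14075) = 23717/11372 - 4852/2815 = 11586411/32012180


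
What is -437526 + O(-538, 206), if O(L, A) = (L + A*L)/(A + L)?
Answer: -72573633/166 ≈ -4.3719e+5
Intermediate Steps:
O(L, A) = (L + A*L)/(A + L)
-437526 + O(-538, 206) = -437526 - 538*(1 + 206)/(206 - 538) = -437526 - 538*207/(-332) = -437526 - 538*(-1/332)*207 = -437526 + 55683/166 = -72573633/166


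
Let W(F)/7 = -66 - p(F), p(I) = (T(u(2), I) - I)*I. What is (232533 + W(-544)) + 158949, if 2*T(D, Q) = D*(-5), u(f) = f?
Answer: 2443532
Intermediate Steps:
T(D, Q) = -5*D/2 (T(D, Q) = (D*(-5))/2 = (-5*D)/2 = -5*D/2)
p(I) = I*(-5 - I) (p(I) = (-5/2*2 - I)*I = (-5 - I)*I = I*(-5 - I))
W(F) = -462 + 7*F*(5 + F) (W(F) = 7*(-66 - (-1)*F*(5 + F)) = 7*(-66 + F*(5 + F)) = -462 + 7*F*(5 + F))
(232533 + W(-544)) + 158949 = (232533 + (-462 + 7*(-544)*(5 - 544))) + 158949 = (232533 + (-462 + 7*(-544)*(-539))) + 158949 = (232533 + (-462 + 2052512)) + 158949 = (232533 + 2052050) + 158949 = 2284583 + 158949 = 2443532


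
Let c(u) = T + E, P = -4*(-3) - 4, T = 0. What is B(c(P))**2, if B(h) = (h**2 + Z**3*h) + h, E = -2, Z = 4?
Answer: 15876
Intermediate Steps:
P = 8 (P = 12 - 4 = 8)
c(u) = -2 (c(u) = 0 - 2 = -2)
B(h) = h**2 + 65*h (B(h) = (h**2 + 4**3*h) + h = (h**2 + 64*h) + h = h**2 + 65*h)
B(c(P))**2 = (-2*(65 - 2))**2 = (-2*63)**2 = (-126)**2 = 15876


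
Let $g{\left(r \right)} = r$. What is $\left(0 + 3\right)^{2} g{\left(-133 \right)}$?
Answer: $-1197$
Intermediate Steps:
$\left(0 + 3\right)^{2} g{\left(-133 \right)} = \left(0 + 3\right)^{2} \left(-133\right) = 3^{2} \left(-133\right) = 9 \left(-133\right) = -1197$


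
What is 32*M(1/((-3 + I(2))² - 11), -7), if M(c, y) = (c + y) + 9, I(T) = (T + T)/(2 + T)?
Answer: 416/7 ≈ 59.429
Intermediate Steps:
I(T) = 2*T/(2 + T) (I(T) = (2*T)/(2 + T) = 2*T/(2 + T))
M(c, y) = 9 + c + y
32*M(1/((-3 + I(2))² - 11), -7) = 32*(9 + 1/((-3 + 2*2/(2 + 2))² - 11) - 7) = 32*(9 + 1/((-3 + 2*2/4)² - 11) - 7) = 32*(9 + 1/((-3 + 2*2*(¼))² - 11) - 7) = 32*(9 + 1/((-3 + 1)² - 11) - 7) = 32*(9 + 1/((-2)² - 11) - 7) = 32*(9 + 1/(4 - 11) - 7) = 32*(9 + 1/(-7) - 7) = 32*(9 - ⅐ - 7) = 32*(13/7) = 416/7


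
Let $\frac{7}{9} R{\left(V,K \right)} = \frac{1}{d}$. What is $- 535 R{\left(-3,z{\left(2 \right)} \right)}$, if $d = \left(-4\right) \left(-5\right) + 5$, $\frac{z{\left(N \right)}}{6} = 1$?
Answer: $- \frac{963}{35} \approx -27.514$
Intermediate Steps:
$z{\left(N \right)} = 6$ ($z{\left(N \right)} = 6 \cdot 1 = 6$)
$d = 25$ ($d = 20 + 5 = 25$)
$R{\left(V,K \right)} = \frac{9}{175}$ ($R{\left(V,K \right)} = \frac{9}{7 \cdot 25} = \frac{9}{7} \cdot \frac{1}{25} = \frac{9}{175}$)
$- 535 R{\left(-3,z{\left(2 \right)} \right)} = \left(-535\right) \frac{9}{175} = - \frac{963}{35}$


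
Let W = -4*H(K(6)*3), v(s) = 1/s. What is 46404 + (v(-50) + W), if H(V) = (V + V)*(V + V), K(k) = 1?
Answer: 2312999/50 ≈ 46260.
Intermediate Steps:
H(V) = 4*V**2 (H(V) = (2*V)*(2*V) = 4*V**2)
W = -144 (W = -16*(1*3)**2 = -16*3**2 = -16*9 = -4*36 = -144)
46404 + (v(-50) + W) = 46404 + (1/(-50) - 144) = 46404 + (-1/50 - 144) = 46404 - 7201/50 = 2312999/50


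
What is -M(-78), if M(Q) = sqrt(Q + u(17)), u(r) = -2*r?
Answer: -4*I*sqrt(7) ≈ -10.583*I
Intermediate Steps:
M(Q) = sqrt(-34 + Q) (M(Q) = sqrt(Q - 2*17) = sqrt(Q - 34) = sqrt(-34 + Q))
-M(-78) = -sqrt(-34 - 78) = -sqrt(-112) = -4*I*sqrt(7)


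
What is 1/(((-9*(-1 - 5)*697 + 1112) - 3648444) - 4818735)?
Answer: -1/8428429 ≈ -1.1865e-7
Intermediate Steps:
1/(((-9*(-1 - 5)*697 + 1112) - 3648444) - 4818735) = 1/(((-9*(-6)*697 + 1112) - 3648444) - 4818735) = 1/(((54*697 + 1112) - 3648444) - 4818735) = 1/(((37638 + 1112) - 3648444) - 4818735) = 1/((38750 - 3648444) - 4818735) = 1/(-3609694 - 4818735) = 1/(-8428429) = -1/8428429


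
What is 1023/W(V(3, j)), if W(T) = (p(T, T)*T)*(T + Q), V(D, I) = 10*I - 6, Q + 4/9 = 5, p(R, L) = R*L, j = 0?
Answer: 341/104 ≈ 3.2788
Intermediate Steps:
p(R, L) = L*R
Q = 41/9 (Q = -4/9 + 5 = 41/9 ≈ 4.5556)
V(D, I) = -6 + 10*I
W(T) = T**3*(41/9 + T) (W(T) = ((T*T)*T)*(T + 41/9) = (T**2*T)*(41/9 + T) = T**3*(41/9 + T))
1023/W(V(3, j)) = 1023/(((-6 + 10*0)**3*(41/9 + (-6 + 10*0)))) = 1023/(((-6 + 0)**3*(41/9 + (-6 + 0)))) = 1023/(((-6)**3*(41/9 - 6))) = 1023/((-216*(-13/9))) = 1023/312 = 1023*(1/312) = 341/104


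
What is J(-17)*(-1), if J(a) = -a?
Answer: -17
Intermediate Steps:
J(-17)*(-1) = -1*(-17)*(-1) = 17*(-1) = -17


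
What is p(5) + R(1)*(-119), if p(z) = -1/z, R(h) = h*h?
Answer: -596/5 ≈ -119.20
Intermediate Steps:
R(h) = h²
p(5) + R(1)*(-119) = -1/5 + 1²*(-119) = -1*⅕ + 1*(-119) = -⅕ - 119 = -596/5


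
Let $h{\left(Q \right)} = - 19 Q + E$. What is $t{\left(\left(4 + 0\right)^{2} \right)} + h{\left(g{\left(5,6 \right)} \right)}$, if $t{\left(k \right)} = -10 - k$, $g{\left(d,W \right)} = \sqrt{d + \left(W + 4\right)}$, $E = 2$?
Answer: $-24 - 19 \sqrt{15} \approx -97.587$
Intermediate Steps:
$g{\left(d,W \right)} = \sqrt{4 + W + d}$ ($g{\left(d,W \right)} = \sqrt{d + \left(4 + W\right)} = \sqrt{4 + W + d}$)
$h{\left(Q \right)} = 2 - 19 Q$ ($h{\left(Q \right)} = - 19 Q + 2 = 2 - 19 Q$)
$t{\left(\left(4 + 0\right)^{2} \right)} + h{\left(g{\left(5,6 \right)} \right)} = \left(-10 - \left(4 + 0\right)^{2}\right) + \left(2 - 19 \sqrt{4 + 6 + 5}\right) = \left(-10 - 4^{2}\right) + \left(2 - 19 \sqrt{15}\right) = \left(-10 - 16\right) + \left(2 - 19 \sqrt{15}\right) = -26 + \left(2 - 19 \sqrt{15}\right) = -24 - 19 \sqrt{15}$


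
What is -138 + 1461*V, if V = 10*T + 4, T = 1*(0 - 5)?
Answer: -67344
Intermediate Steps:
T = -5 (T = 1*(-5) = -5)
V = -46 (V = 10*(-5) + 4 = -50 + 4 = -46)
-138 + 1461*V = -138 + 1461*(-46) = -138 - 67206 = -67344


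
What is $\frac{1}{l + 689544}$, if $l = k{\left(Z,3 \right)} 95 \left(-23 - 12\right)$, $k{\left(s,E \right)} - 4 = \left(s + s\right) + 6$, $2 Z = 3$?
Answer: $\frac{1}{646319} \approx 1.5472 \cdot 10^{-6}$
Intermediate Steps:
$Z = \frac{3}{2}$ ($Z = \frac{1}{2} \cdot 3 = \frac{3}{2} \approx 1.5$)
$k{\left(s,E \right)} = 10 + 2 s$ ($k{\left(s,E \right)} = 4 + \left(\left(s + s\right) + 6\right) = 4 + \left(2 s + 6\right) = 4 + \left(6 + 2 s\right) = 10 + 2 s$)
$l = -43225$ ($l = \left(10 + 2 \cdot \frac{3}{2}\right) 95 \left(-23 - 12\right) = \left(10 + 3\right) 95 \left(-35\right) = 13 \cdot 95 \left(-35\right) = 1235 \left(-35\right) = -43225$)
$\frac{1}{l + 689544} = \frac{1}{-43225 + 689544} = \frac{1}{646319}$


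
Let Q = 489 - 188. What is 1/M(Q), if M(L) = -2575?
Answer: -1/2575 ≈ -0.00038835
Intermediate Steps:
Q = 301
1/M(Q) = 1/(-2575) = -1/2575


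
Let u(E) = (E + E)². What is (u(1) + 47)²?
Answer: 2601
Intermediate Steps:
u(E) = 4*E² (u(E) = (2*E)² = 4*E²)
(u(1) + 47)² = (4*1² + 47)² = (4*1 + 47)² = (4 + 47)² = 51² = 2601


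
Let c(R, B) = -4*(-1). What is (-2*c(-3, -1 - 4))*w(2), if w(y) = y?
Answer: -16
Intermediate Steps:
c(R, B) = 4
(-2*c(-3, -1 - 4))*w(2) = -2*4*2 = -8*2 = -16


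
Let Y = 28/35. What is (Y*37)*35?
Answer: 1036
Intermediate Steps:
Y = ⅘ (Y = 28*(1/35) = ⅘ ≈ 0.80000)
(Y*37)*35 = ((⅘)*37)*35 = (148/5)*35 = 1036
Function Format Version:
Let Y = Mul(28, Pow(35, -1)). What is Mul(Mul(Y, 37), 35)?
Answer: 1036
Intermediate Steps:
Y = Rational(4, 5) (Y = Mul(28, Rational(1, 35)) = Rational(4, 5) ≈ 0.80000)
Mul(Mul(Y, 37), 35) = Mul(Mul(Rational(4, 5), 37), 35) = Mul(Rational(148, 5), 35) = 1036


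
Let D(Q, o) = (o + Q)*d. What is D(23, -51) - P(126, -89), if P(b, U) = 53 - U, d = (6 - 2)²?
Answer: -590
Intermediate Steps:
d = 16 (d = 4² = 16)
D(Q, o) = 16*Q + 16*o (D(Q, o) = (o + Q)*16 = (Q + o)*16 = 16*Q + 16*o)
D(23, -51) - P(126, -89) = (16*23 + 16*(-51)) - (53 - 1*(-89)) = (368 - 816) - (53 + 89) = -448 - 1*142 = -448 - 142 = -590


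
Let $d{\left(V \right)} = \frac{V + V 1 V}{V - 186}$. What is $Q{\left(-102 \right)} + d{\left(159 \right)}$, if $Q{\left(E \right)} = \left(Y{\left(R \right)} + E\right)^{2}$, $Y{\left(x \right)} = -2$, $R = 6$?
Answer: $\frac{88864}{9} \approx 9873.8$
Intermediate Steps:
$d{\left(V \right)} = \frac{V + V^{2}}{-186 + V}$ ($d{\left(V \right)} = \frac{V + V V}{-186 + V} = \frac{V + V^{2}}{-186 + V}$)
$Q{\left(E \right)} = \left(-2 + E\right)^{2}$
$Q{\left(-102 \right)} + d{\left(159 \right)} = \left(-2 - 102\right)^{2} + \frac{159 \left(1 + 159\right)}{-186 + 159} = \left(-104\right)^{2} + 159 \frac{1}{-27} \cdot 160 = 10816 + 159 \left(- \frac{1}{27}\right) 160 = 10816 - \frac{8480}{9} = \frac{88864}{9}$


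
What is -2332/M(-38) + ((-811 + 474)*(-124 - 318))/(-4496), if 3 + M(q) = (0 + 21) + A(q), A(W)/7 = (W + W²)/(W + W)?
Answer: -6123699/501304 ≈ -12.216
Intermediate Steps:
A(W) = 7*(W + W²)/(2*W) (A(W) = 7*((W + W²)/(W + W)) = 7*((W + W²)/((2*W))) = 7*((W + W²)*(1/(2*W))) = 7*((W + W²)/(2*W)) = 7*(W + W²)/(2*W))
M(q) = 43/2 + 7*q/2 (M(q) = -3 + ((0 + 21) + (7/2 + 7*q/2)) = -3 + (21 + (7/2 + 7*q/2)) = -3 + (49/2 + 7*q/2) = 43/2 + 7*q/2)
-2332/M(-38) + ((-811 + 474)*(-124 - 318))/(-4496) = -2332/(43/2 + (7/2)*(-38)) + ((-811 + 474)*(-124 - 318))/(-4496) = -2332/(43/2 - 133) - 337*(-442)*(-1/4496) = -2332/(-223/2) + 148954*(-1/4496) = -2332*(-2/223) - 74477/2248 = 4664/223 - 74477/2248 = -6123699/501304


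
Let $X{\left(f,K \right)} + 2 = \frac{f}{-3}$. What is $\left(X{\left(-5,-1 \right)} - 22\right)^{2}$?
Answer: $\frac{4489}{9} \approx 498.78$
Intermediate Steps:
$X{\left(f,K \right)} = -2 - \frac{f}{3}$ ($X{\left(f,K \right)} = -2 + \frac{f}{-3} = -2 + f \left(- \frac{1}{3}\right) = -2 - \frac{f}{3}$)
$\left(X{\left(-5,-1 \right)} - 22\right)^{2} = \left(\left(-2 - - \frac{5}{3}\right) - 22\right)^{2} = \left(\left(-2 + \frac{5}{3}\right) - 22\right)^{2} = \left(- \frac{1}{3} - 22\right)^{2} = \left(- \frac{67}{3}\right)^{2} = \frac{4489}{9}$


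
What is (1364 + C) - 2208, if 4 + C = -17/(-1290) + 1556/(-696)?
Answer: -5301137/6235 ≈ -850.22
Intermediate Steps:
C = -38797/6235 (C = -4 + (-17/(-1290) + 1556/(-696)) = -4 + (-17*(-1/1290) + 1556*(-1/696)) = -4 + (17/1290 - 389/174) = -4 - 13857/6235 = -38797/6235 ≈ -6.2225)
(1364 + C) - 2208 = (1364 - 38797/6235) - 2208 = 8465743/6235 - 2208 = -5301137/6235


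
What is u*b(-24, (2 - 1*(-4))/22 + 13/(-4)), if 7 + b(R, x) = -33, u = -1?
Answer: 40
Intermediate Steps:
b(R, x) = -40 (b(R, x) = -7 - 33 = -40)
u*b(-24, (2 - 1*(-4))/22 + 13/(-4)) = -1*(-40) = 40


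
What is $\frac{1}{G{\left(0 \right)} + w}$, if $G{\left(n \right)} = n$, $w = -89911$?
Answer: $- \frac{1}{89911} \approx -1.1122 \cdot 10^{-5}$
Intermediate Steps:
$\frac{1}{G{\left(0 \right)} + w} = \frac{1}{0 - 89911} = \frac{1}{-89911} = - \frac{1}{89911}$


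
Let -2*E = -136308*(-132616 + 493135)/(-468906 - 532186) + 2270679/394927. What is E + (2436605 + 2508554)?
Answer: 486351161361743755/98839565071 ≈ 4.9206e+6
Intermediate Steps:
E = -2426203405197534/98839565071 (E = -(-136308*(-132616 + 493135)/(-468906 - 532186) + 2270679/394927)/2 = -(-136308/((-1001092/360519)) + 2270679*(1/394927))/2 = -(-136308/((-1001092*1/360519)) + 2270679/394927)/2 = -(-136308/(-1001092/360519) + 2270679/394927)/2 = -(-136308*(-360519/1001092) + 2270679/394927)/2 = -(12285405963/250273 + 2270679/394927)/2 = -½*4852406810395068/98839565071 = -2426203405197534/98839565071 ≈ -24547.)
E + (2436605 + 2508554) = -2426203405197534/98839565071 + (2436605 + 2508554) = -2426203405197534/98839565071 + 4945159 = 486351161361743755/98839565071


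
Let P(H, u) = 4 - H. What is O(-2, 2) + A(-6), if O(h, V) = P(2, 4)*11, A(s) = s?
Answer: 16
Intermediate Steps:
O(h, V) = 22 (O(h, V) = (4 - 1*2)*11 = (4 - 2)*11 = 2*11 = 22)
O(-2, 2) + A(-6) = 22 - 6 = 16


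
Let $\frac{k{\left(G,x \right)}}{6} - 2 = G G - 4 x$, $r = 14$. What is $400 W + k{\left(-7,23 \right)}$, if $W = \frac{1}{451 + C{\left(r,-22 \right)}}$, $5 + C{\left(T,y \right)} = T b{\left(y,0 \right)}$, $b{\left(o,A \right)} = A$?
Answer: $- \frac{54658}{223} \approx -245.1$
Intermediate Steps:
$C{\left(T,y \right)} = -5$ ($C{\left(T,y \right)} = -5 + T 0 = -5 + 0 = -5$)
$W = \frac{1}{446}$ ($W = \frac{1}{451 - 5} = \frac{1}{446} \approx 0.0022422$)
$k{\left(G,x \right)} = 12 - 24 x + 6 G^{2}$ ($k{\left(G,x \right)} = 12 + 6 \left(G G - 4 x\right) = 12 + 6 \left(G^{2} - 4 x\right) = 12 + \left(- 24 x + 6 G^{2}\right) = 12 - 24 x + 6 G^{2}$)
$400 W + k{\left(-7,23 \right)} = 400 \cdot \frac{1}{446} + \left(12 - 552 + 6 \left(-7\right)^{2}\right) = \frac{200}{223} + \left(12 - 552 + 6 \cdot 49\right) = \frac{200}{223} + \left(12 - 552 + 294\right) = \frac{200}{223} - 246 = - \frac{54658}{223}$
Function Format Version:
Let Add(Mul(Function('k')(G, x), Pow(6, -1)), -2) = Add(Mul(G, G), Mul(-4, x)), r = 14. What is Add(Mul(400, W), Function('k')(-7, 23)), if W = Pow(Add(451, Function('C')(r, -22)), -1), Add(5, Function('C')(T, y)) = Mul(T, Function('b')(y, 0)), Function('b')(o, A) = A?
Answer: Rational(-54658, 223) ≈ -245.10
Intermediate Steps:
Function('C')(T, y) = -5 (Function('C')(T, y) = Add(-5, Mul(T, 0)) = Add(-5, 0) = -5)
W = Rational(1, 446) (W = Pow(Add(451, -5), -1) = Pow(446, -1) = Rational(1, 446) ≈ 0.0022422)
Function('k')(G, x) = Add(12, Mul(-24, x), Mul(6, Pow(G, 2))) (Function('k')(G, x) = Add(12, Mul(6, Add(Mul(G, G), Mul(-4, x)))) = Add(12, Mul(6, Add(Pow(G, 2), Mul(-4, x)))) = Add(12, Add(Mul(-24, x), Mul(6, Pow(G, 2)))) = Add(12, Mul(-24, x), Mul(6, Pow(G, 2))))
Add(Mul(400, W), Function('k')(-7, 23)) = Add(Mul(400, Rational(1, 446)), Add(12, Mul(-24, 23), Mul(6, Pow(-7, 2)))) = Add(Rational(200, 223), Add(12, -552, Mul(6, 49))) = Add(Rational(200, 223), Add(12, -552, 294)) = Add(Rational(200, 223), -246) = Rational(-54658, 223)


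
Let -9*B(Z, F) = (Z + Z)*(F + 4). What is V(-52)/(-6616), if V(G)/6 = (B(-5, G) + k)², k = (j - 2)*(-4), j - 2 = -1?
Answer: -5476/2481 ≈ -2.2072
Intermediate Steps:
j = 1 (j = 2 - 1 = 1)
B(Z, F) = -2*Z*(4 + F)/9 (B(Z, F) = -(Z + Z)*(F + 4)/9 = -2*Z*(4 + F)/9)
k = 4 (k = (1 - 2)*(-4) = -1*(-4) = 4)
V(G) = 6*(76/9 + 10*G/9)² (V(G) = 6*(-2/9*(-5)*(4 + G) + 4)² = 6*((40/9 + 10*G/9) + 4)² = 6*(76/9 + 10*G/9)²)
V(-52)/(-6616) = (8*(38 + 5*(-52))²/27)/(-6616) = (8*(38 - 260)²/27)*(-1/6616) = ((8/27)*(-222)²)*(-1/6616) = ((8/27)*49284)*(-1/6616) = (43808/3)*(-1/6616) = -5476/2481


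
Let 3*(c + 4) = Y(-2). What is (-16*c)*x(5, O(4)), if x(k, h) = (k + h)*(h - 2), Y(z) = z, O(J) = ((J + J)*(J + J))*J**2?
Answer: 78522304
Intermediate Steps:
O(J) = 4*J**4 (O(J) = ((2*J)*(2*J))*J**2 = (4*J**2)*J**2 = 4*J**4)
c = -14/3 (c = -4 + (1/3)*(-2) = -4 - 2/3 = -14/3 ≈ -4.6667)
x(k, h) = (-2 + h)*(h + k) (x(k, h) = (h + k)*(-2 + h) = (-2 + h)*(h + k))
(-16*c)*x(5, O(4)) = (-16*(-14/3))*((4*4**4)**2 - 8*4**4 - 2*5 + (4*4**4)*5) = 224*((4*256)**2 - 8*256 - 10 + (4*256)*5)/3 = 224*(1024**2 - 2*1024 - 10 + 1024*5)/3 = 224*(1048576 - 2048 - 10 + 5120)/3 = (224/3)*1051638 = 78522304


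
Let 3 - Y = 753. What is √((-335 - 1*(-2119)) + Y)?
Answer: √1034 ≈ 32.156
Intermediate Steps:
Y = -750 (Y = 3 - 1*753 = 3 - 753 = -750)
√((-335 - 1*(-2119)) + Y) = √((-335 - 1*(-2119)) - 750) = √((-335 + 2119) - 750) = √(1784 - 750) = √1034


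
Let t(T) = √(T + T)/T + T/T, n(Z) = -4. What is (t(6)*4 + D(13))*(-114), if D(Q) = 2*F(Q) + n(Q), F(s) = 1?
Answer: -228 - 152*√3 ≈ -491.27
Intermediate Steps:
D(Q) = -2 (D(Q) = 2*1 - 4 = 2 - 4 = -2)
t(T) = 1 + √2/√T (t(T) = √(2*T)/T + 1 = (√2*√T)/T + 1 = √2/√T + 1 = 1 + √2/√T)
(t(6)*4 + D(13))*(-114) = ((1 + √2/√6)*4 - 2)*(-114) = ((1 + √2*(√6/6))*4 - 2)*(-114) = ((1 + √3/3)*4 - 2)*(-114) = ((4 + 4*√3/3) - 2)*(-114) = (2 + 4*√3/3)*(-114) = -228 - 152*√3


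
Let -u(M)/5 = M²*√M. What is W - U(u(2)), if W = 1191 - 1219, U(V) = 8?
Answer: -36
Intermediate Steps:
u(M) = -5*M^(5/2) (u(M) = -5*M²*√M = -5*M^(5/2))
W = -28
W - U(u(2)) = -28 - 1*8 = -28 - 8 = -36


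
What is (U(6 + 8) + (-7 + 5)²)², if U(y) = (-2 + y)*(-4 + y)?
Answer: 15376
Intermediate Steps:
U(y) = (-4 + y)*(-2 + y)
(U(6 + 8) + (-7 + 5)²)² = ((8 + (6 + 8)² - 6*(6 + 8)) + (-7 + 5)²)² = ((8 + 14² - 6*14) + (-2)²)² = ((8 + 196 - 84) + 4)² = (120 + 4)² = 124² = 15376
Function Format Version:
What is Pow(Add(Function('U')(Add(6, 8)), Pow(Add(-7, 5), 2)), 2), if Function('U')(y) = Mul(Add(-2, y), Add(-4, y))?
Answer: 15376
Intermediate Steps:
Function('U')(y) = Mul(Add(-4, y), Add(-2, y))
Pow(Add(Function('U')(Add(6, 8)), Pow(Add(-7, 5), 2)), 2) = Pow(Add(Add(8, Pow(Add(6, 8), 2), Mul(-6, Add(6, 8))), Pow(Add(-7, 5), 2)), 2) = Pow(Add(Add(8, Pow(14, 2), Mul(-6, 14)), Pow(-2, 2)), 2) = Pow(Add(Add(8, 196, -84), 4), 2) = Pow(Add(120, 4), 2) = Pow(124, 2) = 15376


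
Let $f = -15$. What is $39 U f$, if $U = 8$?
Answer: $-4680$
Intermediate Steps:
$39 U f = 39 \cdot 8 \left(-15\right) = 312 \left(-15\right) = -4680$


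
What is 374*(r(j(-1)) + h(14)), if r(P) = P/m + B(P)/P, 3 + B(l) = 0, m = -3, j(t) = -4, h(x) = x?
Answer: 36091/6 ≈ 6015.2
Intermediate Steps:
B(l) = -3 (B(l) = -3 + 0 = -3)
r(P) = -3/P - P/3 (r(P) = P/(-3) - 3/P = P*(-1/3) - 3/P = -P/3 - 3/P = -3/P - P/3)
374*(r(j(-1)) + h(14)) = 374*((-3/(-4) - 1/3*(-4)) + 14) = 374*((-3*(-1/4) + 4/3) + 14) = 374*((3/4 + 4/3) + 14) = 374*(25/12 + 14) = 374*(193/12) = 36091/6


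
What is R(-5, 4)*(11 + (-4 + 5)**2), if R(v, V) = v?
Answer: -60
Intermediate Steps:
R(-5, 4)*(11 + (-4 + 5)**2) = -5*(11 + (-4 + 5)**2) = -5*(11 + 1**2) = -5*(11 + 1) = -5*12 = -60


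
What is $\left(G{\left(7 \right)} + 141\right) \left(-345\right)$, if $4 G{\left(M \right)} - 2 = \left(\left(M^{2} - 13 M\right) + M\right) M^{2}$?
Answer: $\frac{396405}{4} \approx 99101.0$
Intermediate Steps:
$G{\left(M \right)} = \frac{1}{2} + \frac{M^{2} \left(M^{2} - 12 M\right)}{4}$ ($G{\left(M \right)} = \frac{1}{2} + \frac{\left(\left(M^{2} - 13 M\right) + M\right) M^{2}}{4} = \frac{1}{2} + \frac{\left(M^{2} - 12 M\right) M^{2}}{4} = \frac{1}{2} + \frac{M^{2} \left(M^{2} - 12 M\right)}{4}$)
$\left(G{\left(7 \right)} + 141\right) \left(-345\right) = \left(\left(\frac{1}{2} - 3 \cdot 7^{3} + \frac{7^{4}}{4}\right) + 141\right) \left(-345\right) = \left(\left(\frac{1}{2} - 1029 + \frac{1}{4} \cdot 2401\right) + 141\right) \left(-345\right) = \left(\left(\frac{1}{2} - 1029 + \frac{2401}{4}\right) + 141\right) \left(-345\right) = \left(- \frac{1713}{4} + 141\right) \left(-345\right) = \left(- \frac{1149}{4}\right) \left(-345\right) = \frac{396405}{4}$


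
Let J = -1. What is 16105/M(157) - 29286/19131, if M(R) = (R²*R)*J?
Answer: -37880597051/24678307661 ≈ -1.5350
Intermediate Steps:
M(R) = -R³ (M(R) = (R²*R)*(-1) = R³*(-1) = -R³)
16105/M(157) - 29286/19131 = 16105/((-1*157³)) - 29286/19131 = 16105/((-1*3869893)) - 29286*1/19131 = 16105/(-3869893) - 9762/6377 = 16105*(-1/3869893) - 9762/6377 = -16105/3869893 - 9762/6377 = -37880597051/24678307661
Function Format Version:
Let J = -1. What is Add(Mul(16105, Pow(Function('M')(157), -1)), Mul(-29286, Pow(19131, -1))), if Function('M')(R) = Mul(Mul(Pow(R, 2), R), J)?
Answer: Rational(-37880597051, 24678307661) ≈ -1.5350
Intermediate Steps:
Function('M')(R) = Mul(-1, Pow(R, 3)) (Function('M')(R) = Mul(Mul(Pow(R, 2), R), -1) = Mul(Pow(R, 3), -1) = Mul(-1, Pow(R, 3)))
Add(Mul(16105, Pow(Function('M')(157), -1)), Mul(-29286, Pow(19131, -1))) = Add(Mul(16105, Pow(Mul(-1, Pow(157, 3)), -1)), Mul(-29286, Pow(19131, -1))) = Add(Mul(16105, Pow(Mul(-1, 3869893), -1)), Mul(-29286, Rational(1, 19131))) = Add(Mul(16105, Pow(-3869893, -1)), Rational(-9762, 6377)) = Add(Mul(16105, Rational(-1, 3869893)), Rational(-9762, 6377)) = Add(Rational(-16105, 3869893), Rational(-9762, 6377)) = Rational(-37880597051, 24678307661)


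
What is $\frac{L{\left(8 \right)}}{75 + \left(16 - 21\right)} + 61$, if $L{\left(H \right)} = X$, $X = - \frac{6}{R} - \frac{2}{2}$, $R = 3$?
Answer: $\frac{4267}{70} \approx 60.957$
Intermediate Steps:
$X = -3$ ($X = - \frac{6}{3} - \frac{2}{2} = \left(-6\right) \frac{1}{3} - 1 = -2 - 1 = -3$)
$L{\left(H \right)} = -3$
$\frac{L{\left(8 \right)}}{75 + \left(16 - 21\right)} + 61 = \frac{1}{75 + \left(16 - 21\right)} \left(-3\right) + 61 = \frac{1}{75 - 5} \left(-3\right) + 61 = \frac{1}{70} \left(-3\right) + 61 = - \frac{3}{70} + 61 = \frac{4267}{70}$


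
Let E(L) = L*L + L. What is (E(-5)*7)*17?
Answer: 2380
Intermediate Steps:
E(L) = L + L² (E(L) = L² + L = L + L²)
(E(-5)*7)*17 = (-5*(1 - 5)*7)*17 = (-5*(-4)*7)*17 = (20*7)*17 = 140*17 = 2380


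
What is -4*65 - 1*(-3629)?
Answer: 3369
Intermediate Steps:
-4*65 - 1*(-3629) = -260 + 3629 = 3369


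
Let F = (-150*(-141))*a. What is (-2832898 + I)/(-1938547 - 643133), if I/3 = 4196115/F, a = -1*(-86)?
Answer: 114505457419/104351505600 ≈ 1.0973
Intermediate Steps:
a = 86
F = 1818900 (F = -150*(-141)*86 = 21150*86 = 1818900)
I = 279741/40420 (I = 3*(4196115/1818900) = 3*(4196115*(1/1818900)) = 3*(93247/40420) = 279741/40420 ≈ 6.9209)
(-2832898 + I)/(-1938547 - 643133) = (-2832898 + 279741/40420)/(-1938547 - 643133) = -114505457419/40420/(-2581680) = -114505457419/40420*(-1/2581680) = 114505457419/104351505600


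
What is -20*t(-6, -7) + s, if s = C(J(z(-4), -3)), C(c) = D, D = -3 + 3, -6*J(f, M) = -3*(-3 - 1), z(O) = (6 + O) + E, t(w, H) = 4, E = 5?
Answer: -80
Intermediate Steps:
z(O) = 11 + O (z(O) = (6 + O) + 5 = 11 + O)
J(f, M) = -2 (J(f, M) = -(-1)*(-3 - 1)/2 = -(-1)*(-4)/2 = -⅙*12 = -2)
D = 0
C(c) = 0
s = 0
-20*t(-6, -7) + s = -20*4 + 0 = -80 + 0 = -80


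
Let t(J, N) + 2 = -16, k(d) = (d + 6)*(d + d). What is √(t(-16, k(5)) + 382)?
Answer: 2*√91 ≈ 19.079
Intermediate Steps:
k(d) = 2*d*(6 + d) (k(d) = (6 + d)*(2*d) = 2*d*(6 + d))
t(J, N) = -18 (t(J, N) = -2 - 16 = -18)
√(t(-16, k(5)) + 382) = √(-18 + 382) = √364 = 2*√91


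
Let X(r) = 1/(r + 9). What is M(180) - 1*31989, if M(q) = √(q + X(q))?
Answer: -31989 + √714441/63 ≈ -31976.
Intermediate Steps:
X(r) = 1/(9 + r)
M(q) = √(q + 1/(9 + q))
M(180) - 1*31989 = √((1 + 180*(9 + 180))/(9 + 180)) - 1*31989 = √((1 + 180*189)/189) - 31989 = √((1 + 34020)/189) - 31989 = √((1/189)*34021) - 31989 = √(34021/189) - 31989 = √714441/63 - 31989 = -31989 + √714441/63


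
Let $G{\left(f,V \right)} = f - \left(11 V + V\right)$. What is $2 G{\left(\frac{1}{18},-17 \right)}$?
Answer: $\frac{3673}{9} \approx 408.11$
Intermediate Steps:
$G{\left(f,V \right)} = f - 12 V$
$2 G{\left(\frac{1}{18},-17 \right)} = 2 \left(\frac{1}{18} - -204\right) = 2 \left(\frac{1}{18} + 204\right) = 2 \cdot \frac{3673}{18} = \frac{3673}{9}$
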